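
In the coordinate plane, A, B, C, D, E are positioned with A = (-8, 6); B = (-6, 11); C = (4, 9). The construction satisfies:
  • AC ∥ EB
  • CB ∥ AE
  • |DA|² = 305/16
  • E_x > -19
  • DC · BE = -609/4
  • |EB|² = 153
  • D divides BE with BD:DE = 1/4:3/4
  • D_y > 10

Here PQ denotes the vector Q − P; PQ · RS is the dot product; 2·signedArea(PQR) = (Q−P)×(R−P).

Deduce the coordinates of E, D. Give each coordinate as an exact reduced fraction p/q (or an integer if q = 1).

D = (-9, 41/4)
E = (-18, 8)

1. E_x = -18  [AC ∥ EB ∩ CB ∥ AE]
2. E_y = 8  [AC ∥ EB ∩ CB ∥ AE]
   → E = (-18, 8)
3. D_x = -9  [D divides BE with BD:DE = 1/4:3/4]
4. D_y = 41/4  [D divides BE with BD:DE = 1/4:3/4]
   → D = (-9, 41/4)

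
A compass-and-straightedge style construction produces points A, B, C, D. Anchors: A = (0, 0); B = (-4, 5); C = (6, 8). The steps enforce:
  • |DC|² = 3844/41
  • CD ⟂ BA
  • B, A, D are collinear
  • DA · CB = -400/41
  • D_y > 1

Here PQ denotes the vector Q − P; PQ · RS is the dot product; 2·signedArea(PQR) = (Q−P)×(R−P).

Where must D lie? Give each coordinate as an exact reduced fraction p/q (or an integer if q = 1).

D = (-64/41, 80/41)

1. D_x = -64/41  [B, A, D are collinear ∩ CD ⟂ BA]
2. D_y = 80/41  [B, A, D are collinear ∩ CD ⟂ BA]
   → D = (-64/41, 80/41)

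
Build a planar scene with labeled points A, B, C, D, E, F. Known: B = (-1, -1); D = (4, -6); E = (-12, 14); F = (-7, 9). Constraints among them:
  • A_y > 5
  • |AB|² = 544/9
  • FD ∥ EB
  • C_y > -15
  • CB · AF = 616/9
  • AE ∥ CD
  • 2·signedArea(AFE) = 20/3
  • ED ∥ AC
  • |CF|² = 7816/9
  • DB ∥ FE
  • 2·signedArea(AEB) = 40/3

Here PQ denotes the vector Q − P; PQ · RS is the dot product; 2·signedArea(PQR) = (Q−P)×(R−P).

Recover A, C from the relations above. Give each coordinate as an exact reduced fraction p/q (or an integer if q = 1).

A = (-5, 17/3)
C = (11, -43/3)

1. A_x = -5  [2·signedArea(AEB) = 40/3 ∩ 2·signedArea(AFE) = 20/3]
2. A_y = 17/3  [2·signedArea(AEB) = 40/3 ∩ 2·signedArea(AFE) = 20/3]
   → A = (-5, 17/3)
3. C_x = 11  [AE ∥ CD ∩ ED ∥ AC]
4. C_y = -43/3  [AE ∥ CD ∩ ED ∥ AC]
   → C = (11, -43/3)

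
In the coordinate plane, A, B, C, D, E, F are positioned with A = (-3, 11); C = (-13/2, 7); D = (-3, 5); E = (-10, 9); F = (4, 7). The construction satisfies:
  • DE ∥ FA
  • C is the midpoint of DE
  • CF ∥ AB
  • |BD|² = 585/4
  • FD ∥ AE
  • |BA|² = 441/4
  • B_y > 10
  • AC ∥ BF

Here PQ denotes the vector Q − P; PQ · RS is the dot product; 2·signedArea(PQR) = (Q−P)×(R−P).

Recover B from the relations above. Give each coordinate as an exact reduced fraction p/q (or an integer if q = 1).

1. B_x = 15/2  [AC ∥ BF ∩ CF ∥ AB]
2. B_y = 11  [AC ∥ BF ∩ CF ∥ AB]
   → B = (15/2, 11)

B = (15/2, 11)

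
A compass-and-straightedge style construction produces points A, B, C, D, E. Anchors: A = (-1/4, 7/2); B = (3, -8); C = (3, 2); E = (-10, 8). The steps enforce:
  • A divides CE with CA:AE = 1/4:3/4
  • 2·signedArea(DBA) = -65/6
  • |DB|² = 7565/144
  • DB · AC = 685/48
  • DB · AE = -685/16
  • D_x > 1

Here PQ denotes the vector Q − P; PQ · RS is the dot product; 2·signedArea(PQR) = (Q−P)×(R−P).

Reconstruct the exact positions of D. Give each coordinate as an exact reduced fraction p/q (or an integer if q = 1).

D = (23/12, -5/6)

1. D_x = 23/12  [2·signedArea(DBA) = -65/6 ∩ DB · AE = -685/16]
2. D_y = -5/6  [2·signedArea(DBA) = -65/6 ∩ DB · AE = -685/16]
   → D = (23/12, -5/6)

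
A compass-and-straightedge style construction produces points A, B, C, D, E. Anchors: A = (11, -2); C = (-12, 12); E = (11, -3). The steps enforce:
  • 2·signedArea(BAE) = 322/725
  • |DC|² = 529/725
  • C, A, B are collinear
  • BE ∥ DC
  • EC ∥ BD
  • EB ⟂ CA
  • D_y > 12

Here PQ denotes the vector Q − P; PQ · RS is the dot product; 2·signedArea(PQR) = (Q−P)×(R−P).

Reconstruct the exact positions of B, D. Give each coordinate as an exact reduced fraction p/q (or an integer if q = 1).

1. B_x = 8297/725  [C, A, B are collinear ∩ EB ⟂ CA]
2. B_y = -1646/725  [C, A, B are collinear ∩ EB ⟂ CA]
   → B = (8297/725, -1646/725)
3. D_x = -8378/725  [BE ∥ DC ∩ EC ∥ BD]
4. D_y = 9229/725  [BE ∥ DC ∩ EC ∥ BD]
   → D = (-8378/725, 9229/725)

B = (8297/725, -1646/725)
D = (-8378/725, 9229/725)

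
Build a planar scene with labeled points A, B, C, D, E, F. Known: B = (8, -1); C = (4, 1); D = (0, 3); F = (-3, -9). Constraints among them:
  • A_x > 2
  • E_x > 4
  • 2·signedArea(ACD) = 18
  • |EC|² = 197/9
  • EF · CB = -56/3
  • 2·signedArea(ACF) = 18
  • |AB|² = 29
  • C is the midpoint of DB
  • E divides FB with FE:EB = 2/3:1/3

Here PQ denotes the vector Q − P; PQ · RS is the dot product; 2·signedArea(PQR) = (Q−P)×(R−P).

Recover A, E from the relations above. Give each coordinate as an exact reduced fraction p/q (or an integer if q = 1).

A = (3, -3)
E = (13/3, -11/3)

1. A_x = 3  [2·signedArea(ACF) = 18 ∩ 2·signedArea(ACD) = 18]
2. A_y = -3  [2·signedArea(ACF) = 18 ∩ 2·signedArea(ACD) = 18]
   → A = (3, -3)
3. E_x = 13/3  [E divides FB with FE:EB = 2/3:1/3]
4. E_y = -11/3  [E divides FB with FE:EB = 2/3:1/3]
   → E = (13/3, -11/3)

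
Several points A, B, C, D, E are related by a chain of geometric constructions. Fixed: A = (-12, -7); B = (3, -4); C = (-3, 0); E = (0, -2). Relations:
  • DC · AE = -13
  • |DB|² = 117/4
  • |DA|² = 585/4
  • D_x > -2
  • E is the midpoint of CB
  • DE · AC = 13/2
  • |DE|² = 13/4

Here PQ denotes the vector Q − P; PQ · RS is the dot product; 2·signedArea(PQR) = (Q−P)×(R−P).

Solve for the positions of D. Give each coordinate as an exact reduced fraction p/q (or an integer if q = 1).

D = (-3/2, -1)

1. D_x = -3/2  [DE · AC = 13/2 ∩ DC · AE = -13]
2. D_y = -1  [DE · AC = 13/2 ∩ DC · AE = -13]
   → D = (-3/2, -1)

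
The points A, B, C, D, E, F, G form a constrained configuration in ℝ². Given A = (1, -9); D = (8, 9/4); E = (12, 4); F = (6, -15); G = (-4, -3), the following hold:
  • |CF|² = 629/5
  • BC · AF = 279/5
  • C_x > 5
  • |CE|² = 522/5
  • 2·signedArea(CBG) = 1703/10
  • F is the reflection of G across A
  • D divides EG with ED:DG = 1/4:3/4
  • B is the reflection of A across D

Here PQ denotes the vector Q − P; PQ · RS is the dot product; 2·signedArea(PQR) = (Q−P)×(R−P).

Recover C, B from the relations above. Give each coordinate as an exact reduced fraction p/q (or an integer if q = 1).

1. B_x = 15  [B is the reflection of A across D]
2. B_y = 27/2  [B is the reflection of A across D]
   → B = (15, 27/2)
3. C_x = 27/5  [2·signedArea(CBG) = 1703/10 ∩ BC · AF = 279/5]
4. C_y = -19/5  [2·signedArea(CBG) = 1703/10 ∩ BC · AF = 279/5]
   → C = (27/5, -19/5)

B = (15, 27/2)
C = (27/5, -19/5)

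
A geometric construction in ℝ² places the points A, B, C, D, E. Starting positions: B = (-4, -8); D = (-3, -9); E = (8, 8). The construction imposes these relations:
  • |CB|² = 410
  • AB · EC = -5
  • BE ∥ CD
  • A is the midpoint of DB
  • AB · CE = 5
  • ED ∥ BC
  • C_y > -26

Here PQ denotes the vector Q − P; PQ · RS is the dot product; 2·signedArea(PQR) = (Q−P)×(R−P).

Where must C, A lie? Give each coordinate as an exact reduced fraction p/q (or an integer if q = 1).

A = (-7/2, -17/2)
C = (-15, -25)

1. C_x = -15  [BE ∥ CD ∩ ED ∥ BC]
2. C_y = -25  [BE ∥ CD ∩ ED ∥ BC]
   → C = (-15, -25)
3. A_x = -7/2  [A is the midpoint of DB]
4. A_y = -17/2  [A is the midpoint of DB]
   → A = (-7/2, -17/2)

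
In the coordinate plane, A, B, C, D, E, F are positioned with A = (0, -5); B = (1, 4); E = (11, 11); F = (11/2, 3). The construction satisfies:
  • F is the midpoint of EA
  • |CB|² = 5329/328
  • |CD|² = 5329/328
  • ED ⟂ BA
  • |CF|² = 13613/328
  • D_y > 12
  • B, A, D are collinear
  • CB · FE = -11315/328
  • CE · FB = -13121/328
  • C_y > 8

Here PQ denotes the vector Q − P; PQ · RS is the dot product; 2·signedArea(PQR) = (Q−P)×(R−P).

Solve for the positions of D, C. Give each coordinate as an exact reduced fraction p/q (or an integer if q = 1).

1. D_x = 155/82  [B, A, D are collinear ∩ ED ⟂ BA]
2. D_y = 985/82  [B, A, D are collinear ∩ ED ⟂ BA]
   → D = (155/82, 985/82)
3. C_x = 237/164  [CB · FE = -11315/328 ∩ CE · FB = -13121/328]
4. C_y = 1313/164  [CB · FE = -11315/328 ∩ CE · FB = -13121/328]
   → C = (237/164, 1313/164)

C = (237/164, 1313/164)
D = (155/82, 985/82)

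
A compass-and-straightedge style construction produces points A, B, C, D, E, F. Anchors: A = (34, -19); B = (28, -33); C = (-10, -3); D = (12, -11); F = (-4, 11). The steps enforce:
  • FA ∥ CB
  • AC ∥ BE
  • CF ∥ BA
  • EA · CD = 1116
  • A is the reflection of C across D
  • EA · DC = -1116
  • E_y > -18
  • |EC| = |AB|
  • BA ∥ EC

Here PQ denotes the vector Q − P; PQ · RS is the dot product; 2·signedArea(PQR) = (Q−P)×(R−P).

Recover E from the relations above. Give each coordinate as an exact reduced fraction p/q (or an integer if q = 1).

E = (-16, -17)

1. E_x = -16  [BA ∥ EC ∩ AC ∥ BE]
2. E_y = -17  [BA ∥ EC ∩ AC ∥ BE]
   → E = (-16, -17)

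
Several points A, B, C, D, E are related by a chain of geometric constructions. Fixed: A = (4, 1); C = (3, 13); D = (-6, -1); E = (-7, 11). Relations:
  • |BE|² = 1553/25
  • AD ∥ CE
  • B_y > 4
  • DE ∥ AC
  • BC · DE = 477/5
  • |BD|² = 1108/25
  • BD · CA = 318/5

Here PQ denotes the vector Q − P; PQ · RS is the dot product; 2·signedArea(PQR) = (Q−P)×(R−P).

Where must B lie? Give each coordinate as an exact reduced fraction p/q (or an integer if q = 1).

1. B_x = -12/5  [line -1·x + 12·y + -288/5 = 0 ∩ |BD|² = 1108/25]
2. B_y = 23/5  [line -1·x + 12·y + -288/5 = 0 ∩ |BD|² = 1108/25]
   → B = (-12/5, 23/5)

B = (-12/5, 23/5)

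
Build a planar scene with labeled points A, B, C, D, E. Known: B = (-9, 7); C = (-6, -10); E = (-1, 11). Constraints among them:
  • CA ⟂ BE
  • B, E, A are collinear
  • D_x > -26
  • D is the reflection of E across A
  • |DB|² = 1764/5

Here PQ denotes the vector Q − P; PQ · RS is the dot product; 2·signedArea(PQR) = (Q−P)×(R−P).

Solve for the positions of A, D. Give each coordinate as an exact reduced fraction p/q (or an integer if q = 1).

A = (-67/5, 24/5)
D = (-129/5, -7/5)

1. A_x = -67/5  [B, E, A are collinear ∩ CA ⟂ BE]
2. A_y = 24/5  [B, E, A are collinear ∩ CA ⟂ BE]
   → A = (-67/5, 24/5)
3. D_x = -129/5  [D is the reflection of E across A]
4. D_y = -7/5  [D is the reflection of E across A]
   → D = (-129/5, -7/5)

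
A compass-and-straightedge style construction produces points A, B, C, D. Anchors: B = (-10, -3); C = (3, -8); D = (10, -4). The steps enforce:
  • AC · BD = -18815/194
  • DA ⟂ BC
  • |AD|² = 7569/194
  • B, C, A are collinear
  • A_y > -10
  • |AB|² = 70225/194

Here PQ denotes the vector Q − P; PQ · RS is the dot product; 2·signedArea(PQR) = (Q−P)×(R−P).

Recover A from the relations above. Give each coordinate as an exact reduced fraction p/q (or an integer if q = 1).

A = (1505/194, -1907/194)

1. A_x = 1505/194  [B, C, A are collinear ∩ DA ⟂ BC]
2. A_y = -1907/194  [B, C, A are collinear ∩ DA ⟂ BC]
   → A = (1505/194, -1907/194)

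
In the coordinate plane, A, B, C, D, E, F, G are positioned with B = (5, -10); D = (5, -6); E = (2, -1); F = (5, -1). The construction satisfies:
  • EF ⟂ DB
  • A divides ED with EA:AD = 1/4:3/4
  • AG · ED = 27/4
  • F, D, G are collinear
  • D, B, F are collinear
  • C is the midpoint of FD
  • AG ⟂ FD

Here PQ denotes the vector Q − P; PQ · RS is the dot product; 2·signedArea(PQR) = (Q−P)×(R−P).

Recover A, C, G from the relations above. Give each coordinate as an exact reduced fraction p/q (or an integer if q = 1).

1. A_x = 11/4  [A divides ED with EA:AD = 1/4:3/4]
2. A_y = -9/4  [A divides ED with EA:AD = 1/4:3/4]
   → A = (11/4, -9/4)
3. C_x = 5  [C is the midpoint of FD]
4. C_y = -7/2  [C is the midpoint of FD]
   → C = (5, -7/2)
5. G_x = 5  [F, D, G are collinear ∩ AG ⟂ FD]
6. G_y = -9/4  [F, D, G are collinear ∩ AG ⟂ FD]
   → G = (5, -9/4)

A = (11/4, -9/4)
C = (5, -7/2)
G = (5, -9/4)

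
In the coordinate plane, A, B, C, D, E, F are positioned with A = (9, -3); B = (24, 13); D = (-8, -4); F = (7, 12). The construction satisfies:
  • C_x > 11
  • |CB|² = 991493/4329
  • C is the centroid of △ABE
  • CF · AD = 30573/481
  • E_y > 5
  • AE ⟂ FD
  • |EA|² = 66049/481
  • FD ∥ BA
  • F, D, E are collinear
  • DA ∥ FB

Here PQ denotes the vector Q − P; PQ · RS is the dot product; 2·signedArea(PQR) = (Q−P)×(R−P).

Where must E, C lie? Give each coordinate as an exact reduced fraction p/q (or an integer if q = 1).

1. E_x = 217/481  [F, D, E are collinear ∩ AE ⟂ FD]
2. E_y = 2412/481  [F, D, E are collinear ∩ AE ⟂ FD]
   → E = (217/481, 2412/481)
3. C_x = 16090/1443  [C is the centroid of △ABE]
4. C_y = 7222/1443  [C is the centroid of △ABE]
   → C = (16090/1443, 7222/1443)

C = (16090/1443, 7222/1443)
E = (217/481, 2412/481)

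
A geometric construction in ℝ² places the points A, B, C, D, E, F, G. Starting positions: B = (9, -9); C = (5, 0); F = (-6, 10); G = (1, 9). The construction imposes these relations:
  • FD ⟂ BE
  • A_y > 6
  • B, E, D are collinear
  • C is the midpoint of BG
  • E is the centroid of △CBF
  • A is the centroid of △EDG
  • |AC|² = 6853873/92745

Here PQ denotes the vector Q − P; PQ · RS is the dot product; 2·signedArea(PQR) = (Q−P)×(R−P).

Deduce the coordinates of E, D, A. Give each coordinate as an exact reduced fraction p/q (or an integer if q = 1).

A = (-3059/10305, 69773/10305)
D = (-5218/1145, 12571/1145)
E = (8/3, 1/3)

1. E_x = 8/3  [E is the centroid of △CBF]
2. E_y = 1/3  [E is the centroid of △CBF]
   → E = (8/3, 1/3)
3. D_x = -5218/1145  [B, E, D are collinear ∩ FD ⟂ BE]
4. D_y = 12571/1145  [B, E, D are collinear ∩ FD ⟂ BE]
   → D = (-5218/1145, 12571/1145)
5. A_x = -3059/10305  [A is the centroid of △EDG]
6. A_y = 69773/10305  [A is the centroid of △EDG]
   → A = (-3059/10305, 69773/10305)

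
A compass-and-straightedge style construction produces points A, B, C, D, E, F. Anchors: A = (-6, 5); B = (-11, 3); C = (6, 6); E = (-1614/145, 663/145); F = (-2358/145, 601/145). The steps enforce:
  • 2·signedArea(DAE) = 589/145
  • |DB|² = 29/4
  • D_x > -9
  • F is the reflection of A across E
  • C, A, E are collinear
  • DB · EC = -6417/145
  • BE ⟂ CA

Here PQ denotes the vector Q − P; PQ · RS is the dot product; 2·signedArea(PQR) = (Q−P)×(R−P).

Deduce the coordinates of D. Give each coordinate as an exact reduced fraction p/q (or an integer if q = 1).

D = (-17/2, 4)

1. D_x = -17/2  [2·signedArea(DAE) = 589/145 ∩ DB · EC = -6417/145]
2. D_y = 4  [2·signedArea(DAE) = 589/145 ∩ DB · EC = -6417/145]
   → D = (-17/2, 4)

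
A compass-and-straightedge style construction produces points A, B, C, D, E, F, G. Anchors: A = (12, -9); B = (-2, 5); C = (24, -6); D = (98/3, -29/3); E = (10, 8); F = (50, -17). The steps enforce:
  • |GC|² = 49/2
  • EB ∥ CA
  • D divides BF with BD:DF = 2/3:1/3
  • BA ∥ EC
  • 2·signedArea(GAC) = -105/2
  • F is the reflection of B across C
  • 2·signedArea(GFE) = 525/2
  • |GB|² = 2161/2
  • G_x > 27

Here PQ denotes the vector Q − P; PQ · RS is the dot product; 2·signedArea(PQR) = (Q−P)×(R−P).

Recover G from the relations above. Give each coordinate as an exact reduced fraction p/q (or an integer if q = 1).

1. G_x = 55/2  [2·signedArea(GAC) = -105/2 ∩ 2·signedArea(GFE) = 525/2]
2. G_y = -19/2  [2·signedArea(GAC) = -105/2 ∩ 2·signedArea(GFE) = 525/2]
   → G = (55/2, -19/2)

G = (55/2, -19/2)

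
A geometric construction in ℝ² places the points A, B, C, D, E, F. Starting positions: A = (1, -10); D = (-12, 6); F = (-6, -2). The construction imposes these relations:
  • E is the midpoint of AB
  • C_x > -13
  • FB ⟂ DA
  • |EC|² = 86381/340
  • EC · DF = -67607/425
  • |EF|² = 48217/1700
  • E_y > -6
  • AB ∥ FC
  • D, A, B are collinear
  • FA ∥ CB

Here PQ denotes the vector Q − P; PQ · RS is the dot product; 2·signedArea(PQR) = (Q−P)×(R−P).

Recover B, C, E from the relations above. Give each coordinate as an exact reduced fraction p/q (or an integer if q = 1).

1. B_x = -2422/425  [D, A, B are collinear ∩ FB ⟂ DA]
2. B_y = -746/425  [D, A, B are collinear ∩ FB ⟂ DA]
   → B = (-2422/425, -746/425)
3. C_x = -5397/425  [FA ∥ CB ∩ AB ∥ FC]
4. C_y = 2654/425  [FA ∥ CB ∩ AB ∥ FC]
   → C = (-5397/425, 2654/425)
5. E_x = -1997/850  [E is the midpoint of AB]
6. E_y = -2498/425  [E is the midpoint of AB]
   → E = (-1997/850, -2498/425)

B = (-2422/425, -746/425)
C = (-5397/425, 2654/425)
E = (-1997/850, -2498/425)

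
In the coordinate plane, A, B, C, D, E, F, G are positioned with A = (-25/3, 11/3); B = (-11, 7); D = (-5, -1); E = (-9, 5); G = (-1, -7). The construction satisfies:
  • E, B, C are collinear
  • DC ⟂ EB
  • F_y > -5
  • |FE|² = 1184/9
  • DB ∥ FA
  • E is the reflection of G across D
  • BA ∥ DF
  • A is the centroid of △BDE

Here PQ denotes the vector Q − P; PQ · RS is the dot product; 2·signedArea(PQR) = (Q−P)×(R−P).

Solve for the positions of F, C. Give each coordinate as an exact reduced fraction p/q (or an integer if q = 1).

1. F_x = -7/3  [DB ∥ FA ∩ BA ∥ DF]
2. F_y = -13/3  [DB ∥ FA ∩ BA ∥ DF]
   → F = (-7/3, -13/3)
3. C_x = -4  [E, B, C are collinear ∩ DC ⟂ EB]
4. C_y = 0  [E, B, C are collinear ∩ DC ⟂ EB]
   → C = (-4, 0)

C = (-4, 0)
F = (-7/3, -13/3)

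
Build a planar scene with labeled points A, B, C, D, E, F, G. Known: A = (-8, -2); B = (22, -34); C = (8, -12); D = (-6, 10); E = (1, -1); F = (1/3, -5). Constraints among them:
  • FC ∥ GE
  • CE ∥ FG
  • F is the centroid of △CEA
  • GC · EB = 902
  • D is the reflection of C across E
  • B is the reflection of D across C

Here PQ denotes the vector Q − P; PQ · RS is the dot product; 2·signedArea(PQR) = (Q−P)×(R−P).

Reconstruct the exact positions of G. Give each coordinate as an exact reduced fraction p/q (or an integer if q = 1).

G = (-20/3, 6)

1. G_x = -20/3  [FC ∥ GE ∩ CE ∥ FG]
2. G_y = 6  [FC ∥ GE ∩ CE ∥ FG]
   → G = (-20/3, 6)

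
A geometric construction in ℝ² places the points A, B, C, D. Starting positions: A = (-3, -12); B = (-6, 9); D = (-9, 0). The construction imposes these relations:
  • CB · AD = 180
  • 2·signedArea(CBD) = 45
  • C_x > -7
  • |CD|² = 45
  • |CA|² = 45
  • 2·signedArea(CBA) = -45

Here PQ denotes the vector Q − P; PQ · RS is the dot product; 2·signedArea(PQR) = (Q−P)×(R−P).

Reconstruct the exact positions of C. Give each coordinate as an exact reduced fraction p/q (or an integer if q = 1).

1. C_x = -6  [2·signedArea(CBD) = 45 ∩ 2·signedArea(CBA) = -45]
2. C_y = -6  [2·signedArea(CBD) = 45 ∩ 2·signedArea(CBA) = -45]
   → C = (-6, -6)

C = (-6, -6)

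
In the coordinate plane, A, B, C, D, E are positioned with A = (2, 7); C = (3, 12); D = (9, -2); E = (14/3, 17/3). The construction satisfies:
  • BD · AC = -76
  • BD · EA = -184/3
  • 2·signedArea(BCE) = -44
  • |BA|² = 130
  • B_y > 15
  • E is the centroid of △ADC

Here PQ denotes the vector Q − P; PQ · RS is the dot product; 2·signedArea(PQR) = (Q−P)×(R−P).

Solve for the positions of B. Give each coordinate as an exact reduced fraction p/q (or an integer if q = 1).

1. B_x = -5  [2·signedArea(BCE) = -44 ∩ BD · EA = -184/3]
2. B_y = 16  [2·signedArea(BCE) = -44 ∩ BD · EA = -184/3]
   → B = (-5, 16)

B = (-5, 16)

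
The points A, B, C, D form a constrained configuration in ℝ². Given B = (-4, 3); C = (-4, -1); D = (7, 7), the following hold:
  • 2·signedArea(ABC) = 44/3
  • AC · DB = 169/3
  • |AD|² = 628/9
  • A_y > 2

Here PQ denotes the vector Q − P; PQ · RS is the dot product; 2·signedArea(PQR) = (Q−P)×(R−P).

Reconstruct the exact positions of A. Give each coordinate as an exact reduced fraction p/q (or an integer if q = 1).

1. A_x = -1/3  [2·signedArea(ABC) = 44/3 ∩ AC · DB = 169/3]
2. A_y = 3  [2·signedArea(ABC) = 44/3 ∩ AC · DB = 169/3]
   → A = (-1/3, 3)

A = (-1/3, 3)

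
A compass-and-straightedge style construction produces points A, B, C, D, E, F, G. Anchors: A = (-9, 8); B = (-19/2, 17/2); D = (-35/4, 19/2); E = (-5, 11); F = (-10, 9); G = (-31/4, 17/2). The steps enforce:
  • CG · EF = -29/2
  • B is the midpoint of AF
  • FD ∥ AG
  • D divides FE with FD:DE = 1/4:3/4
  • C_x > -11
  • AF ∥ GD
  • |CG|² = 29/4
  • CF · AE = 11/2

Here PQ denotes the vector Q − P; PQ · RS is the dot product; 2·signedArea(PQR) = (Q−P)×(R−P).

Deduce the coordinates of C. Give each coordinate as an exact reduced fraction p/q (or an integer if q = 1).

C = (-41/4, 15/2)

1. C_x = -41/4  [CF · AE = 11/2 ∩ CG · EF = -29/2]
2. C_y = 15/2  [CF · AE = 11/2 ∩ CG · EF = -29/2]
   → C = (-41/4, 15/2)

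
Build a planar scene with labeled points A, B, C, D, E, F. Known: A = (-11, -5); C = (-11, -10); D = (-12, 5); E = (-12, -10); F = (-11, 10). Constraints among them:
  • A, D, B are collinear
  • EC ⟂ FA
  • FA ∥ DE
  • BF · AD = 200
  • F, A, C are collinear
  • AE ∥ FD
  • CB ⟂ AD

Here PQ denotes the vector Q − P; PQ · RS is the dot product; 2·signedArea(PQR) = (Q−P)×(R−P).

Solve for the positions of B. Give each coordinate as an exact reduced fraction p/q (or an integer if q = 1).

1. B_x = -1061/101  [A, D, B are collinear ∩ CB ⟂ AD]
2. B_y = -1005/101  [A, D, B are collinear ∩ CB ⟂ AD]
   → B = (-1061/101, -1005/101)

B = (-1061/101, -1005/101)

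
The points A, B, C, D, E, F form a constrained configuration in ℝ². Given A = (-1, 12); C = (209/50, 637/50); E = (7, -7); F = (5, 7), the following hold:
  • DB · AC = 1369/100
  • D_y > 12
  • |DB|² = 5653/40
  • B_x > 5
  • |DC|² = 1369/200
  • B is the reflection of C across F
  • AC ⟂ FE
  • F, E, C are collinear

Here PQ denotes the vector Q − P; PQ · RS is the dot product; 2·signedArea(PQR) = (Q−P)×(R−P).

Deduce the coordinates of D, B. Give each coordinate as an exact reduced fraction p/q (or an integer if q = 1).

1. B_x = 291/50  [B is the reflection of C across F]
2. B_y = 63/50  [B is the reflection of C across F]
   → B = (291/50, 63/50)
3. D_x = 159/100  [line -259/50·x + -37/50·y + 1739/100 = 0 ∩ |DC|² = 1369/200]
4. D_y = 1237/100  [line -259/50·x + -37/50·y + 1739/100 = 0 ∩ |DC|² = 1369/200]
   → D = (159/100, 1237/100)

B = (291/50, 63/50)
D = (159/100, 1237/100)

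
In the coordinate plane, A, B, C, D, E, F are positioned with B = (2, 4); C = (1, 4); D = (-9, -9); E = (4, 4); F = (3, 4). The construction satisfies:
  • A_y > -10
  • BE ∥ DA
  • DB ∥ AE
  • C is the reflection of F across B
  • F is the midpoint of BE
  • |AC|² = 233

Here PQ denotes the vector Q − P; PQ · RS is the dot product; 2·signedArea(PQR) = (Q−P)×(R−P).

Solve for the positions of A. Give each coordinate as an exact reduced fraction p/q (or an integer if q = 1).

1. A_x = -7  [DB ∥ AE ∩ BE ∥ DA]
2. A_y = -9  [DB ∥ AE ∩ BE ∥ DA]
   → A = (-7, -9)

A = (-7, -9)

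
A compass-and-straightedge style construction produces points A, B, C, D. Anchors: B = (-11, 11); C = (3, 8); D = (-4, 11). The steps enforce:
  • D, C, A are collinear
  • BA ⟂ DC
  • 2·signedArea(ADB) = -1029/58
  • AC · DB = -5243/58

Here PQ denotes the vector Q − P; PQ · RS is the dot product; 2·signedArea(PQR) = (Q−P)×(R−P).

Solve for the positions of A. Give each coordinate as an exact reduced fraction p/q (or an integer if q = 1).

A = (-575/58, 785/58)

1. A_x = -575/58  [D, C, A are collinear ∩ BA ⟂ DC]
2. A_y = 785/58  [D, C, A are collinear ∩ BA ⟂ DC]
   → A = (-575/58, 785/58)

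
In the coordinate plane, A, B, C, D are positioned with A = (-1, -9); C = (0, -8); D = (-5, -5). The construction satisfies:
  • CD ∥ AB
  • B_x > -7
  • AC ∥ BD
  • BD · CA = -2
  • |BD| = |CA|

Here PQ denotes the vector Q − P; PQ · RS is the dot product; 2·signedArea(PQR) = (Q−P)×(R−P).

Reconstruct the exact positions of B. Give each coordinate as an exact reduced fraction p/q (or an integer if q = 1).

1. B_x = -6  [AC ∥ BD ∩ CD ∥ AB]
2. B_y = -6  [AC ∥ BD ∩ CD ∥ AB]
   → B = (-6, -6)

B = (-6, -6)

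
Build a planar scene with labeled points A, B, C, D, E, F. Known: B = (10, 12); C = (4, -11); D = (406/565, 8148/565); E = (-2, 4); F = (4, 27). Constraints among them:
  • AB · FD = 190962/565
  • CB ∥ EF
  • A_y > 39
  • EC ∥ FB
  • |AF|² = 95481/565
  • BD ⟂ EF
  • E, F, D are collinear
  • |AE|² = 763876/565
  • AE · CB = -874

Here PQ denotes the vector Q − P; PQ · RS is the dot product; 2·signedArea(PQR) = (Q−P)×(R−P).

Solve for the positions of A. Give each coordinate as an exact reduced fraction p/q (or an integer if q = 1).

1. A_x = 4114/565  [line -6·x + -23·y + 954 = 0 ∩ |AF|² = 95481/565]
2. A_y = 22362/565  [line -6·x + -23·y + 954 = 0 ∩ |AF|² = 95481/565]
   → A = (4114/565, 22362/565)

A = (4114/565, 22362/565)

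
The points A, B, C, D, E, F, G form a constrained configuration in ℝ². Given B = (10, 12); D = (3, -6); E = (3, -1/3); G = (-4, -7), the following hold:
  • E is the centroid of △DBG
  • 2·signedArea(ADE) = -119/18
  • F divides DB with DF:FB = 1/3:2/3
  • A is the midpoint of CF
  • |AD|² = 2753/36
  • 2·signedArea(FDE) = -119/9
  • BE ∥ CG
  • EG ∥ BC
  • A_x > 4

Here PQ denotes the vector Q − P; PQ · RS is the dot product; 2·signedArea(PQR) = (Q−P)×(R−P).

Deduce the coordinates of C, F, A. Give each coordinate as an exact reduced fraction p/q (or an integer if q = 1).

A = (25/6, 8/3)
C = (3, 16/3)
F = (16/3, 0)

1. C_x = 3  [BE ∥ CG ∩ EG ∥ BC]
2. C_y = 16/3  [BE ∥ CG ∩ EG ∥ BC]
   → C = (3, 16/3)
3. F_x = 16/3  [F divides DB with DF:FB = 1/3:2/3]
4. F_y = 0  [F divides DB with DF:FB = 1/3:2/3]
   → F = (16/3, 0)
5. A_x = 25/6  [A is the midpoint of CF]
6. A_y = 8/3  [A is the midpoint of CF]
   → A = (25/6, 8/3)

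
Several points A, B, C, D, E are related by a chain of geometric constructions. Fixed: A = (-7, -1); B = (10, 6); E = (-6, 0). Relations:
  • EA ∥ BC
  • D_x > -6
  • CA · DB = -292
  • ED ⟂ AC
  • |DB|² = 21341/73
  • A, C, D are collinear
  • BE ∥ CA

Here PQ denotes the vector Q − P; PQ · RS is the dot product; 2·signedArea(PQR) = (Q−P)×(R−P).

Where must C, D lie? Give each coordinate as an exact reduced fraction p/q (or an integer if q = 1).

C = (9, 5)
D = (-423/73, -40/73)

1. C_x = 9  [BE ∥ CA ∩ EA ∥ BC]
2. C_y = 5  [BE ∥ CA ∩ EA ∥ BC]
   → C = (9, 5)
3. D_x = -423/73  [A, C, D are collinear ∩ ED ⟂ AC]
4. D_y = -40/73  [A, C, D are collinear ∩ ED ⟂ AC]
   → D = (-423/73, -40/73)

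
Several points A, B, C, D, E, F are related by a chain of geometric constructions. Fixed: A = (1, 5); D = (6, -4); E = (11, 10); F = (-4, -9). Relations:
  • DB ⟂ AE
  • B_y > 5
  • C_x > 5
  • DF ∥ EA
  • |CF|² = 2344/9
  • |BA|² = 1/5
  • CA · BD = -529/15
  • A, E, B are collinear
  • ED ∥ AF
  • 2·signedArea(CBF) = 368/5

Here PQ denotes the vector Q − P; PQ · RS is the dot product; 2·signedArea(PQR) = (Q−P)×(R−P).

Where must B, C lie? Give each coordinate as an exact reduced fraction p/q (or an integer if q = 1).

B = (7/5, 26/5)
C = (6, 11/3)

1. B_x = 7/5  [A, E, B are collinear ∩ DB ⟂ AE]
2. B_y = 26/5  [A, E, B are collinear ∩ DB ⟂ AE]
   → B = (7/5, 26/5)
3. C_x = 6  [2·signedArea(CBF) = 368/5 ∩ CA · BD = -529/15]
4. C_y = 11/3  [2·signedArea(CBF) = 368/5 ∩ CA · BD = -529/15]
   → C = (6, 11/3)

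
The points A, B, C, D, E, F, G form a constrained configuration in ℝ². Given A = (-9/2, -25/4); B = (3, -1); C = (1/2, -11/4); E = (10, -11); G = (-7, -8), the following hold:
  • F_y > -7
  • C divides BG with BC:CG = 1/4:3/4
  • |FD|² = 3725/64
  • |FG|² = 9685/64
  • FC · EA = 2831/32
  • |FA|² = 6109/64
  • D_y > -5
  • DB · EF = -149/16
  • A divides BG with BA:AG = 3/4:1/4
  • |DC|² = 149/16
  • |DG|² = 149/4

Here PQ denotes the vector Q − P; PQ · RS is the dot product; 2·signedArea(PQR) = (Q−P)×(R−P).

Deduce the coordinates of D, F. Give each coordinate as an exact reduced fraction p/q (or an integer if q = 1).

D = (-2, -9/2)
F = (21/4, -55/8)

1. F_x = 21/4  [line 29/2·x + -19/4·y + -3481/32 = 0 ∩ |FG|² = 9685/64]
2. F_y = -55/8  [line 29/2·x + -19/4·y + -3481/32 = 0 ∩ |FG|² = 9685/64]
   → F = (21/4, -55/8)
3. D_x = -2  [line 19/4·x + -33/8·y + -145/16 = 0 ∩ |DG|² = 149/4]
4. D_y = -9/2  [line 19/4·x + -33/8·y + -145/16 = 0 ∩ |DG|² = 149/4]
   → D = (-2, -9/2)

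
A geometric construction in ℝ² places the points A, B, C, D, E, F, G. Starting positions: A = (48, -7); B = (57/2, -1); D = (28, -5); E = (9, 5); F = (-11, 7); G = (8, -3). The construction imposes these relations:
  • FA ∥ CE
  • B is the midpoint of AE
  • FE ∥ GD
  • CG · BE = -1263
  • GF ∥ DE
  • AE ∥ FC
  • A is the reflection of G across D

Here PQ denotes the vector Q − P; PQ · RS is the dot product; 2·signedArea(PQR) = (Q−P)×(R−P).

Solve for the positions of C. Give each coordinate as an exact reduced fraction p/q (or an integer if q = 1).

1. C_x = -50  [FA ∥ CE ∩ AE ∥ FC]
2. C_y = 19  [FA ∥ CE ∩ AE ∥ FC]
   → C = (-50, 19)

C = (-50, 19)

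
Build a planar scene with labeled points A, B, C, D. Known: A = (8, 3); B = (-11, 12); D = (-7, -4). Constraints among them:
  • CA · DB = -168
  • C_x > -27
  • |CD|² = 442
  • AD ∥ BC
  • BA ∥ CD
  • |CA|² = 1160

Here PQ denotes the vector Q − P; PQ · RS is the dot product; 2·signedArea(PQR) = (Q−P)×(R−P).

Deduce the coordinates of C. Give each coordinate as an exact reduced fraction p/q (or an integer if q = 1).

1. C_x = -26  [BA ∥ CD ∩ AD ∥ BC]
2. C_y = 5  [BA ∥ CD ∩ AD ∥ BC]
   → C = (-26, 5)

C = (-26, 5)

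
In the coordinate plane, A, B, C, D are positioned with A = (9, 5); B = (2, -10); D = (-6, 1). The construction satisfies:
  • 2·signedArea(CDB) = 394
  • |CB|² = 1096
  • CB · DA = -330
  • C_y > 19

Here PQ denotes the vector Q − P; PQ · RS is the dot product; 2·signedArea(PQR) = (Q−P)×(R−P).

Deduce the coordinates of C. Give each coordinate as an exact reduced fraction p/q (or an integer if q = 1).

C = (16, 20)

1. C_x = 16  [CB · DA = -330 ∩ 2·signedArea(CDB) = 394]
2. C_y = 20  [CB · DA = -330 ∩ 2·signedArea(CDB) = 394]
   → C = (16, 20)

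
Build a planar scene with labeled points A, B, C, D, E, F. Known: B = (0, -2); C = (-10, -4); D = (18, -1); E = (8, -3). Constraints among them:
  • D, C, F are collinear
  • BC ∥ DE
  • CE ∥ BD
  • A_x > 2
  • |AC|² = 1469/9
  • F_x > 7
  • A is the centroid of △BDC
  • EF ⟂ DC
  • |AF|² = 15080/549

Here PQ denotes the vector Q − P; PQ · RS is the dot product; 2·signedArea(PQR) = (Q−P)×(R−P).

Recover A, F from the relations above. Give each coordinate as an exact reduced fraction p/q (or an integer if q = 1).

A = (8/3, -7/3)
F = (482/61, -127/61)

1. A_x = 8/3  [A is the centroid of △BDC]
2. A_y = -7/3  [A is the centroid of △BDC]
   → A = (8/3, -7/3)
3. F_x = 482/61  [D, C, F are collinear ∩ EF ⟂ DC]
4. F_y = -127/61  [D, C, F are collinear ∩ EF ⟂ DC]
   → F = (482/61, -127/61)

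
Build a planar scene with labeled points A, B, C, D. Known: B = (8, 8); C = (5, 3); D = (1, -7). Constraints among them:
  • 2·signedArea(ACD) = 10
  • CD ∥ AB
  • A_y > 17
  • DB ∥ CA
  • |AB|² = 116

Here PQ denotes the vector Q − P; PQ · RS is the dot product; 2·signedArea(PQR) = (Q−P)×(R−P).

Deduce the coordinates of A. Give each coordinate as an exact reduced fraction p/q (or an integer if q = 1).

1. A_x = 12  [CD ∥ AB ∩ DB ∥ CA]
2. A_y = 18  [CD ∥ AB ∩ DB ∥ CA]
   → A = (12, 18)

A = (12, 18)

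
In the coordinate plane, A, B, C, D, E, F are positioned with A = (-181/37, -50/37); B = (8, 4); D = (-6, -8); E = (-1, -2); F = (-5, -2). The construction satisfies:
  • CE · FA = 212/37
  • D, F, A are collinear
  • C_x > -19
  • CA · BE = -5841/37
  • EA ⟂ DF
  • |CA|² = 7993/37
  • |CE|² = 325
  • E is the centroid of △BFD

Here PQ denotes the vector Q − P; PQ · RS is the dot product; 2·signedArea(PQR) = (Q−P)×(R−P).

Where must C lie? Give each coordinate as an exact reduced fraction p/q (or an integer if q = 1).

1. C_x = -18  [CA · BE = -5841/37 ∩ CE · FA = 212/37]
2. C_y = -8  [CA · BE = -5841/37 ∩ CE · FA = 212/37]
   → C = (-18, -8)

C = (-18, -8)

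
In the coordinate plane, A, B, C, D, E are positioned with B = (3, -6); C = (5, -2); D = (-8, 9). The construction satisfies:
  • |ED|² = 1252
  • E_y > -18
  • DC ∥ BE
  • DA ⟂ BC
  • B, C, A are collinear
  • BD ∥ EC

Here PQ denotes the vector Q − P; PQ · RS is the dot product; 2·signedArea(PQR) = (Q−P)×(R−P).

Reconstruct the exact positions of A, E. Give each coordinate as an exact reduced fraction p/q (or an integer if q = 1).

A = (34/5, 8/5)
E = (16, -17)

1. A_x = 34/5  [B, C, A are collinear ∩ DA ⟂ BC]
2. A_y = 8/5  [B, C, A are collinear ∩ DA ⟂ BC]
   → A = (34/5, 8/5)
3. E_x = 16  [BD ∥ EC ∩ DC ∥ BE]
4. E_y = -17  [BD ∥ EC ∩ DC ∥ BE]
   → E = (16, -17)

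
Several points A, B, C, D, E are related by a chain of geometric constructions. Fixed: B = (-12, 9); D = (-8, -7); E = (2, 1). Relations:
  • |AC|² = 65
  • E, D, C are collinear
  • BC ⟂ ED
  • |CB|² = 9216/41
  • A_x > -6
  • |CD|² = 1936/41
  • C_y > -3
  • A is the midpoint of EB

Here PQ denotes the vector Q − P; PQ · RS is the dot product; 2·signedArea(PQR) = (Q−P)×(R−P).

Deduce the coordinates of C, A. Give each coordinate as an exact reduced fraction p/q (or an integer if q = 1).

A = (-5, 5)
C = (-108/41, -111/41)

1. C_x = -108/41  [E, D, C are collinear ∩ BC ⟂ ED]
2. C_y = -111/41  [E, D, C are collinear ∩ BC ⟂ ED]
   → C = (-108/41, -111/41)
3. A_x = -5  [A is the midpoint of EB]
4. A_y = 5  [A is the midpoint of EB]
   → A = (-5, 5)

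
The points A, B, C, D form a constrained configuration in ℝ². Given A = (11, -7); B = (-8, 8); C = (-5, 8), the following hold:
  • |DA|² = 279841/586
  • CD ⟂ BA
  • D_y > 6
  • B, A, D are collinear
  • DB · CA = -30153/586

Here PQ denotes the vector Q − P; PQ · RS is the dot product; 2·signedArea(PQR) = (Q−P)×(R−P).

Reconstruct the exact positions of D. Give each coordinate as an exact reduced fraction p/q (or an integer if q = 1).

D = (-3605/586, 3833/586)

1. D_x = -3605/586  [B, A, D are collinear ∩ CD ⟂ BA]
2. D_y = 3833/586  [B, A, D are collinear ∩ CD ⟂ BA]
   → D = (-3605/586, 3833/586)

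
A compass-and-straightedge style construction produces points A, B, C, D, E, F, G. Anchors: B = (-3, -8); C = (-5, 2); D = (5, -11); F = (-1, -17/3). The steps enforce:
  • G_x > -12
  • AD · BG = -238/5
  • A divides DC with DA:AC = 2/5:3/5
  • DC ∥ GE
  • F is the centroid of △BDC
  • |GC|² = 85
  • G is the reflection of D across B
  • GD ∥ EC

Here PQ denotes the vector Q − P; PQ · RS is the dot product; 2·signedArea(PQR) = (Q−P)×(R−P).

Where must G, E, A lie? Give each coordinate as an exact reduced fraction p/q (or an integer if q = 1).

A = (1, -29/5)
E = (-21, 8)
G = (-11, -5)

1. G_x = -11  [G is the reflection of D across B]
2. G_y = -5  [G is the reflection of D across B]
   → G = (-11, -5)
3. E_x = -21  [GD ∥ EC ∩ DC ∥ GE]
4. E_y = 8  [GD ∥ EC ∩ DC ∥ GE]
   → E = (-21, 8)
5. A_x = 1  [A divides DC with DA:AC = 2/5:3/5]
6. A_y = -29/5  [A divides DC with DA:AC = 2/5:3/5]
   → A = (1, -29/5)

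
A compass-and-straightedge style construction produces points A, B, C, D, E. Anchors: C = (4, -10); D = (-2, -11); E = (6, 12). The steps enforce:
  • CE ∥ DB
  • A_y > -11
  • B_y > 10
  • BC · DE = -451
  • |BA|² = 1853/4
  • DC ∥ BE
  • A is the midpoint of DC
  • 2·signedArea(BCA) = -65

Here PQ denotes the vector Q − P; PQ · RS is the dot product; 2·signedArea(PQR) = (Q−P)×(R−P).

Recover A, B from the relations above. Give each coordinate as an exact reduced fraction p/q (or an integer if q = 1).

A = (1, -21/2)
B = (0, 11)

1. A_x = 1  [A is the midpoint of DC]
2. A_y = -21/2  [A is the midpoint of DC]
   → A = (1, -21/2)
3. B_x = 0  [DC ∥ BE ∩ CE ∥ DB]
4. B_y = 11  [DC ∥ BE ∩ CE ∥ DB]
   → B = (0, 11)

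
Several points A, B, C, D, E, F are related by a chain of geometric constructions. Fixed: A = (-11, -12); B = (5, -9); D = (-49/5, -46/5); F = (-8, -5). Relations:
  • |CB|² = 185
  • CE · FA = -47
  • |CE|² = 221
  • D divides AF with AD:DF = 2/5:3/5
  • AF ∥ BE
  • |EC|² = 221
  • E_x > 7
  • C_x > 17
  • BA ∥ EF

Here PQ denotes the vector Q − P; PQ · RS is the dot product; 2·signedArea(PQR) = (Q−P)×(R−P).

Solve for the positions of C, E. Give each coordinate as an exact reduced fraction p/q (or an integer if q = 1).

C = (18, -13)
E = (8, -2)

1. E_x = 8  [BA ∥ EF ∩ AF ∥ BE]
2. E_y = -2  [BA ∥ EF ∩ AF ∥ BE]
   → E = (8, -2)
3. C_x = 18  [line 3·x + 7·y + 37 = 0 ∩ |CE|² = 221]
4. C_y = -13  [line 3·x + 7·y + 37 = 0 ∩ |CE|² = 221]
   → C = (18, -13)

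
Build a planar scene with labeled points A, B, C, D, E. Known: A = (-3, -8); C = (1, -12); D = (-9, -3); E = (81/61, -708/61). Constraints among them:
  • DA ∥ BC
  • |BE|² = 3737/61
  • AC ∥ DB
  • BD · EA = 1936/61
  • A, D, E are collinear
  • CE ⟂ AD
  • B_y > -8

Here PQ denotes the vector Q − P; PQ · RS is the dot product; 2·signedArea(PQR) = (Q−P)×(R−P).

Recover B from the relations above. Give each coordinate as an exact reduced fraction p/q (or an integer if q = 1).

B = (-5, -7)

1. B_x = -5  [DA ∥ BC ∩ AC ∥ DB]
2. B_y = -7  [DA ∥ BC ∩ AC ∥ DB]
   → B = (-5, -7)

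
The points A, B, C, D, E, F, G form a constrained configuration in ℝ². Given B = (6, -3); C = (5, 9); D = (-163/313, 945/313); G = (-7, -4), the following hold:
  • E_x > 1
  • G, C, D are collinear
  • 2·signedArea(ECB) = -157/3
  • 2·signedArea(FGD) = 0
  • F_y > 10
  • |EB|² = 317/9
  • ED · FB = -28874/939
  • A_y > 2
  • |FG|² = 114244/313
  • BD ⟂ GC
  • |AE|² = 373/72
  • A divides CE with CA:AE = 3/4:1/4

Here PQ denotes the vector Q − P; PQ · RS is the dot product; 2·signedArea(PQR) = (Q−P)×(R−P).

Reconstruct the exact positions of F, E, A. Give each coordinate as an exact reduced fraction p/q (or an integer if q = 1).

A = (9/4, 11/4)
E = (4/3, 2/3)
F = (1865/313, 3142/313)

1. F_x = 1865/313  [line -2197/313·x + 2028/313·y + -7267/313 = 0 ∩ |FG|² = 114244/313]
2. F_y = 3142/313  [line -2197/313·x + 2028/313·y + -7267/313 = 0 ∩ |FG|² = 114244/313]
   → F = (1865/313, 3142/313)
3. E_x = 4/3  [2·signedArea(ECB) = -157/3 ∩ ED · FB = -28874/939]
4. E_y = 2/3  [2·signedArea(ECB) = -157/3 ∩ ED · FB = -28874/939]
   → E = (4/3, 2/3)
5. A_x = 9/4  [A divides CE with CA:AE = 3/4:1/4]
6. A_y = 11/4  [A divides CE with CA:AE = 3/4:1/4]
   → A = (9/4, 11/4)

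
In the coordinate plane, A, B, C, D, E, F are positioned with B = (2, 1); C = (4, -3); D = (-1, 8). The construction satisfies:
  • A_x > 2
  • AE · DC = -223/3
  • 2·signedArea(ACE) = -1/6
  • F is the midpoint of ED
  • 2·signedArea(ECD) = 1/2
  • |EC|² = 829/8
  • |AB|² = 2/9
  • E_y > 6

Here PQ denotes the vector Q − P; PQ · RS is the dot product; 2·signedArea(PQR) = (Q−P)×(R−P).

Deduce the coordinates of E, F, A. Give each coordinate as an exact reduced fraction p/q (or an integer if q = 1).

1. E_x = -1/4  [line -11·x + -5·y + 57/2 = 0 ∩ |EC|² = 829/8]
2. E_y = 25/4  [line -11·x + -5·y + 57/2 = 0 ∩ |EC|² = 829/8]
   → E = (-1/4, 25/4)
3. F_x = -5/8  [F is the midpoint of ED]
4. F_y = 57/8  [F is the midpoint of ED]
   → F = (-5/8, 57/8)
5. A_x = 7/3  [AE · DC = -223/3 ∩ 2·signedArea(ACE) = -1/6]
6. A_y = 2/3  [AE · DC = -223/3 ∩ 2·signedArea(ACE) = -1/6]
   → A = (7/3, 2/3)

A = (7/3, 2/3)
E = (-1/4, 25/4)
F = (-5/8, 57/8)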